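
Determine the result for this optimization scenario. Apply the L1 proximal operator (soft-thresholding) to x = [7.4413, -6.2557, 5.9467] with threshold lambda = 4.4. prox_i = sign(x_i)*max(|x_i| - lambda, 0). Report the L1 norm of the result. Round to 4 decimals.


Soft-thresholding with lambda = 4.4:
prox(7.4413) = sign(7.4413)*max(|7.4413| - 4.4, 0) = 3.0413
prox(-6.2557) = sign(-6.2557)*max(|-6.2557| - 4.4, 0) = -1.8557
prox(5.9467) = sign(5.9467)*max(|5.9467| - 4.4, 0) = 1.5467
prox(x) = [3.0413, -1.8557, 1.5467]
||prox(x)||_1 = 3.0413 + 1.8557 + 1.5467 = 6.4437


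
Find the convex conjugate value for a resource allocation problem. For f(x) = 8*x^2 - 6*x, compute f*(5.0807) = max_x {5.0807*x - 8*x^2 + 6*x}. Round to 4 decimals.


f*(y) = sup_x {y*x - a*x^2 - b*x} = sup_x {(y-b)*x - a*x^2}
FOC: (y - b) - 2a*x = 0 => x* = (y - b)/(2a)
x* = (5.0807 + 6)/(2*8) = 0.6925
f*(5.0807) = (y-b)^2/(4a) = (5.0807 + 6)^2/(4*8)
= 122.7819/32 = 3.8369


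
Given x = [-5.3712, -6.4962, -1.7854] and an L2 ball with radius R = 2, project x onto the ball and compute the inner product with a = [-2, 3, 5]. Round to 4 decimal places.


Step 1: Compute ||x|| (intermediates to 6 decimals).
||x|| = sqrt((-5.3712)^2 + (-6.4962)^2 + (-1.7854)^2) = 8.616151
Step 2: Project.
Since ||x|| > R, scale = R/||x|| = 2/8.616151 = 0.232122, proj(x) = scale * x
proj(x) = [-1.246774, -1.507911, -0.414431]
Step 3: Dot product.
a^T * proj(x) = -2*(-1.246774) + 3*(-1.507911) + 5*(-0.414431) = -4.1023


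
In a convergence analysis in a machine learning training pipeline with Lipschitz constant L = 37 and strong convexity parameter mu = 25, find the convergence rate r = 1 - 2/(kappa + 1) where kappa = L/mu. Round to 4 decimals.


Step 1: Compute the condition number.
kappa = L/mu = 37/25 = 1.48
Step 2: Compute the convergence rate.
r = 1 - 2/(kappa + 1) = 1 - 2*mu/(L + mu) = (L - mu)/(L + mu) = 12/62 = 0.1935


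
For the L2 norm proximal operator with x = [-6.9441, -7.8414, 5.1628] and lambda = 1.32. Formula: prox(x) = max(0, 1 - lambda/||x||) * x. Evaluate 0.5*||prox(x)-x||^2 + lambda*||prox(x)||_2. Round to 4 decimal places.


Step 1: Compute ||x||.
||x|| = 11.6774
Step 2: Compute scaling factor.
scale = max(0, 1 - 1.32/11.6774) = 0.887
Step 3: prox(x) = [-6.1591, -6.955, 4.5792]
||prox(x)|| = 10.3574
Step 4: Proximal objective.
0.5*||prox-x||^2 = 0.8712
lambda*||prox|| = 13.6718
Total = 14.543


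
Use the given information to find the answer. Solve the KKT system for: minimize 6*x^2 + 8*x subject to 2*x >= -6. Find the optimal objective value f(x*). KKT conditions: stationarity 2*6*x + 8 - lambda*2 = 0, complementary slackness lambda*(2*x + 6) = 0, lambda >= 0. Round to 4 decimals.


Step 1: Try lambda = 0 (constraint inactive).
Stationarity: 2*6*x + 8 = 0
x* = -8/(2*6) = -2/3 = -0.6667 (rounded; the exact value -2/3 is used below)
Check constraint: 2*-0.6667 = -1.3334 >= -6 -- satisfied.
Step 2: Compute optimal value.
f(x*) = 6*(-2/3)^2 + 8*(-2/3) = -2.6667


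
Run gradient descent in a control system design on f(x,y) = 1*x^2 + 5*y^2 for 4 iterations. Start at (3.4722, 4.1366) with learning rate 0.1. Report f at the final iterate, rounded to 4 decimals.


Gradient descent on f(x,y) = 1*x^2 + 5*y^2.
Starting point: (3.4722, 4.1366), alpha = 0.1
Step 1: grad_x = 2*1*3.4722 = 6.9444, grad_y = 2*5*4.1366 = 41.366
  x_1 = 3.4722 - 0.1*6.9444 = 2.7778
  y_1 = 4.1366 - 0.1*41.366 = -0.0
Step 2: grad_x = 2*1*2.7778 = 5.5555, grad_y = 2*5*-0.0 = -0.0
  x_2 = 2.7778 - 0.1*5.5555 = 2.2222
  y_2 = -0.0 - 0.1*-0.0 = 0.0
Step 3: grad_x = 2*1*2.2222 = 4.4444, grad_y = 2*5*0.0 = 0.0
  x_3 = 2.2222 - 0.1*4.4444 = 1.7778
  y_3 = 0.0 - 0.1*0.0 = 0.0
Step 4: grad_x = 2*1*1.7778 = 3.5555, grad_y = 2*5*0.0 = 0.0
  x_4 = 1.7778 - 0.1*3.5555 = 1.4222
  y_4 = 0.0 - 0.1*0.0 = 0.0
f(1.4222, 0.0) = 1*1.4222^2 + 5*0.0^2 = 2.0227


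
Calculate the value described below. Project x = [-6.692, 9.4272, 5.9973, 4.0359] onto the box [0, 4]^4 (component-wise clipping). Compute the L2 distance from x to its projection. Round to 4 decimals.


Project each component onto [0, 4].
clip(-6.692) = 0.0, clip(9.4272) = 4.0, clip(5.9973) = 4.0, clip(4.0359) = 4.0
Projection = [0.0, 4.0, 4.0, 4.0]
Squared diffs: [44.7829, 29.4545, 3.9892, 0.0013]
Distance = sqrt(78.2279) = 8.8447


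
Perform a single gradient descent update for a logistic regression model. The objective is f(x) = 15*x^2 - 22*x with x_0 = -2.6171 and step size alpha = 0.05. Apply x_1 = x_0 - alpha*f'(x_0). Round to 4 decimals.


We compute the gradient at x_0 and apply the update.
f'(x) = 30*x - 22
f'(-2.6171) = 30*-2.6171 - 22 = -100.513
x_1 = -2.6171 - 0.05*-100.513 = 2.4086


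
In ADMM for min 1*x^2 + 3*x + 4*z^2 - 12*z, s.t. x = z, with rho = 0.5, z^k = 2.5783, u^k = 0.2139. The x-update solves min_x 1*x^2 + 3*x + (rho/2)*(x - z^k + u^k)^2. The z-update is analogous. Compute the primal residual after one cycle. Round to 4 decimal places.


ADMM iteration with rho = 0.5, z^k = 2.5783, u^k = 0.2139
Step 1: x-update.
Minimize 1*x^2 + 3*x + (0.5/2)*(x - 2.5783 + 0.2139)^2
FOC: (2*1 + 0.5)*x = -3 + 0.5*(2.5783 - 0.2139)
x^{k+1} = -0.7271
Step 2: z-update.
Minimize 4*z^2 - 12*z + (0.5/2)*(-0.7271 - z + 0.2139)^2
FOC: (2*4 + 0.5)*z = 12 + 0.5*(-0.7271 + 0.2139)
z^{k+1} = 1.3816
Step 3: u-update.
u^{k+1} = 0.2139 - 0.7271 - 1.3816 = -1.8948
Step 4: Primal residual = |-0.7271 - 1.3816| = 2.1087


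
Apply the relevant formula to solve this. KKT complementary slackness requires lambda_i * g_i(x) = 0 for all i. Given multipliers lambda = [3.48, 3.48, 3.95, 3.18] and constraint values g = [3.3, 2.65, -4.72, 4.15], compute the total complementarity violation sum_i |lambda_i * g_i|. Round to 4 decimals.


KKT complementary slackness check:
lambda_1 * g_1 = 3.48 * 3.3 = 11.484
lambda_2 * g_2 = 3.48 * 2.65 = 9.222
lambda_3 * g_3 = 3.95 * -4.72 = -18.644
lambda_4 * g_4 = 3.18 * 4.15 = 13.197
Total violation = 11.484 + 9.222 + 18.644 + 13.197 = 52.547


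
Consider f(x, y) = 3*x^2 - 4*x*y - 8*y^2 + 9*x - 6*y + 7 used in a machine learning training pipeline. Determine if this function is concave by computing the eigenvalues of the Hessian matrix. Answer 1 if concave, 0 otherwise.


The Hessian of f(x,y) = 3*x^2 - 4*x*y - 8*y^2 + 9*x - 6*y + 7 is:
H = [[6, -4], [-4, -16]]
Trace = 6 - 16 = -10
Determinant = 6*-16 - (-4)^2 = -112
Discriminant = (-10)^2 - 4*-112 = 548.0
Eigenvalues: lambda_1 = -16.7047, lambda_2 = 6.7047
The function is not concave.

0


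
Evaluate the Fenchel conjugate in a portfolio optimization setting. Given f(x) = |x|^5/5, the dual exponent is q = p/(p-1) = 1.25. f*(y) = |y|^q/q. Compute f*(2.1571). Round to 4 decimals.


The conjugate exponent q satisfies 1/p + 1/q = 1.
p = 5, so q = 5/(5 - 1) = 1.25
|y|^q = 2.1571^1.25 = 2.6142
f*(2.1571) = 2.6142 / 1.25 = 2.0914


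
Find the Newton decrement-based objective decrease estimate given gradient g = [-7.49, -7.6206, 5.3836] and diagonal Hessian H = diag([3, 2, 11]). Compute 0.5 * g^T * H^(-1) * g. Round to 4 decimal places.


Step 1: H is diagonal, so H^(-1) * g = [-2.4967, -3.8103, 0.4894].
Step 2: g^T H^(-1) g = sum_i g_i^2 / H_ii
  = (-7.49)^2/3 + (-7.6206)^2/2 + (5.3836)^2/11
  = 18.7 + 29.0368 + 2.6348 = 50.3716
Step 3: Objective decrease = 0.5 * g^T H^(-1) g = 25.1858


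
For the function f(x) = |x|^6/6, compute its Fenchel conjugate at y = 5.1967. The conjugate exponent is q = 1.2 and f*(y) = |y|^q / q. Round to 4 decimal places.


The conjugate exponent q satisfies 1/p + 1/q = 1.
p = 6, so q = 6/(6 - 1) = 1.2
|y|^q = 5.1967^1.2 = 7.2256
f*(5.1967) = 7.2256 / 1.2 = 6.0213


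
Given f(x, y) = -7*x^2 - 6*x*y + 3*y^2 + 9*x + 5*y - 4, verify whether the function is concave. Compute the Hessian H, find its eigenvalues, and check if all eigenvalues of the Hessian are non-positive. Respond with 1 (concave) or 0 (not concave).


The Hessian of f(x,y) = -7*x^2 - 6*x*y + 3*y^2 + 9*x + 5*y - 4 is:
H = [[-14, -6], [-6, 6]]
Trace = -14 + 6 = -8
Determinant = -14*6 - (-6)^2 = -120
Discriminant = (-8)^2 - 4*-120 = 544.0
Eigenvalues: lambda_1 = -15.6619, lambda_2 = 7.6619
The function is not concave.

0


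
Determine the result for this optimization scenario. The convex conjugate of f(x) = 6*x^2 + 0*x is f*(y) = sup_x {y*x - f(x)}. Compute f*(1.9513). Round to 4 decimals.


f*(y) = sup_x {y*x - a*x^2 - b*x} = sup_x {(y-b)*x - a*x^2}
FOC: (y - b) - 2a*x = 0 => x* = (y - b)/(2a)
x* = (1.9513 - 0)/(2*6) = 0.1626
f*(1.9513) = (y-b)^2/(4a) = (1.9513 - 0)^2/(4*6)
= 3.8076/24 = 0.1586


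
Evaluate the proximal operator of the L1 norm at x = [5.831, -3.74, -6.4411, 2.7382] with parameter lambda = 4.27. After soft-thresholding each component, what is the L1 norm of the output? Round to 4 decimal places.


Soft-thresholding with lambda = 4.27:
prox(5.831) = sign(5.831)*max(|5.831| - 4.27, 0) = 1.561
prox(-3.74) = sign(-3.74)*max(|-3.74| - 4.27, 0) = 0.0
prox(-6.4411) = sign(-6.4411)*max(|-6.4411| - 4.27, 0) = -2.1711
prox(2.7382) = sign(2.7382)*max(|2.7382| - 4.27, 0) = 0.0
prox(x) = [1.561, 0.0, -2.1711, 0.0]
||prox(x)||_1 = 1.561 + 0.0 + 2.1711 + 0.0 = 3.7321


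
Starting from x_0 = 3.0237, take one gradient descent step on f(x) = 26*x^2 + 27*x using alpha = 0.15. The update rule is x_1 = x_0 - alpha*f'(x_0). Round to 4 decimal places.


We compute the gradient at x_0 and apply the update.
f'(x) = 52*x + 27
f'(3.0237) = 52*3.0237 + 27 = 184.2324
x_1 = 3.0237 - 0.15*184.2324 = -24.6112


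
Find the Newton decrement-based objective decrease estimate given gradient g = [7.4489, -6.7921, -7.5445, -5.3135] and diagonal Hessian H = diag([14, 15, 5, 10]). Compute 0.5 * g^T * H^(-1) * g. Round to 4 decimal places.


Step 1: H is diagonal, so H^(-1) * g = [0.5321, -0.4528, -1.5089, -0.5314].
Step 2: g^T H^(-1) g = sum_i g_i^2 / H_ii
  = (7.4489)^2/14 + (-6.7921)^2/15 + (-7.5445)^2/5 + (-5.3135)^2/10
  = 3.9633 + 3.0755 + 11.3839 + 2.8233 = 21.246
Step 3: Objective decrease = 0.5 * g^T H^(-1) g = 10.623


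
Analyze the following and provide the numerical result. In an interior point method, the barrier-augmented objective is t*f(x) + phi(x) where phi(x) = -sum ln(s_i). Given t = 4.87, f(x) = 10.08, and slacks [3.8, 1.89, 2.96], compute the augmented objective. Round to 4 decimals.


Step 1: Compute log-barrier.
ln values: [1.335, 0.6366, 1.0852]
phi = -(1.335 + 0.6366 + 1.0852) = -3.0568
Step 2: Compute augmented objective.
t*f(x) = 4.87*10.08 = 49.0896
Total = 49.0896 - 3.0568 = 46.0328


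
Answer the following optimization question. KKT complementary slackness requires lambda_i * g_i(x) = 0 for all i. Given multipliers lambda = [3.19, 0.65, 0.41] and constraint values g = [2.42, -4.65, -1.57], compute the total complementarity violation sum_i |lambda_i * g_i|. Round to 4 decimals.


KKT complementary slackness check:
lambda_1 * g_1 = 3.19 * 2.42 = 7.7198
lambda_2 * g_2 = 0.65 * -4.65 = -3.0225
lambda_3 * g_3 = 0.41 * -1.57 = -0.6437
Total violation = 7.7198 + 3.0225 + 0.6437 = 11.386


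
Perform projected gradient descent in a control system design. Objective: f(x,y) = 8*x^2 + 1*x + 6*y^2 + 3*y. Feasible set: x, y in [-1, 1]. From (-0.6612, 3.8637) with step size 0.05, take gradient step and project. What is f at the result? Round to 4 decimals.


Step 1: Compute gradient at (-0.6612, 3.8637).
grad_x = 2*8*-0.6612 + 1 = -9.5792
grad_y = 2*6*3.8637 + 3 = 49.3644
Step 2: Gradient step.
x_raw = -0.6612 - 0.05*-9.5792 = -0.1822
y_raw = 3.8637 - 0.05*49.3644 = 1.3955
Step 3: Project onto [-1, 1].
x_proj = clip(-0.1822) = -0.1822
y_proj = clip(1.3955) = 1.0
Step 4: Evaluate f.
f(-0.1822, 1.0) = 9.0835


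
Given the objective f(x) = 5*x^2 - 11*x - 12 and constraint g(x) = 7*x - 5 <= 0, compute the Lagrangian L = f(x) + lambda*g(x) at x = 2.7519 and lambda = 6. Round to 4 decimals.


Step 1: Evaluate f(x).
f(2.7519) = 5*2.7519^2 - 11*2.7519 - 12 = -4.4061
Step 2: Evaluate g(x).
g(2.7519) = 7*2.7519 - 5 = 14.2633
Step 3: Compute Lagrangian.
L = -4.4061 + 6*14.2633 = 81.1737


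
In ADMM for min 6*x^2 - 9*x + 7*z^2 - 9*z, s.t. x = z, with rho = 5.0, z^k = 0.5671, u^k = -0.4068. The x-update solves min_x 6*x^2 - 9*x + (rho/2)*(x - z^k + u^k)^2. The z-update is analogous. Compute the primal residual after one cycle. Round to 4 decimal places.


ADMM iteration with rho = 5.0, z^k = 0.5671, u^k = -0.4068
Step 1: x-update.
Minimize 6*x^2 - 9*x + (5.0/2)*(x - 0.5671 - 0.4068)^2
FOC: (2*6 + 5.0)*x = 9 + 5.0*(0.5671 + 0.4068)
x^{k+1} = 0.8159
Step 2: z-update.
Minimize 7*z^2 - 9*z + (5.0/2)*(0.8159 - z - 0.4068)^2
FOC: (2*7 + 5.0)*z = 9 + 5.0*(0.8159 - 0.4068)
z^{k+1} = 0.5813
Step 3: u-update.
u^{k+1} = -0.4068 + 0.8159 - 0.5813 = -0.1723
Step 4: Primal residual = |0.8159 - 0.5813| = 0.2345


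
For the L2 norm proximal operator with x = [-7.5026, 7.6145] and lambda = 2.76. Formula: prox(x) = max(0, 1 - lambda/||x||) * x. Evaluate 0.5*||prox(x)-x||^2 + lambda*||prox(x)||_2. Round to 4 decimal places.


Step 1: Compute ||x||.
||x|| = 10.6897
Step 2: Compute scaling factor.
scale = max(0, 1 - 2.76/10.6897) = 0.7418
Step 3: prox(x) = [-5.5655, 5.6485]
||prox(x)|| = 7.9297
Step 4: Proximal objective.
0.5*||prox-x||^2 = 3.8088
lambda*||prox|| = 21.886
Total = 25.6948


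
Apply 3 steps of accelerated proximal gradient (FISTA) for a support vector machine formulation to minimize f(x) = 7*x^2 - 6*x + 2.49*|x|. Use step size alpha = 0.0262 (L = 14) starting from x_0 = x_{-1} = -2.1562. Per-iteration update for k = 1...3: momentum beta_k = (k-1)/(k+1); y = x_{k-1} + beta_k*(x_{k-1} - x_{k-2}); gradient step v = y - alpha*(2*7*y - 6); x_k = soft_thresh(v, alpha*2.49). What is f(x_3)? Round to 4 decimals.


FISTA on f(x) = 7*x^2 - 6*x + 2.49*|x|
L = 14, alpha = 0.0262
Iteration 1: beta = 0.0, y = -2.1562 + 0.0*(-2.1562 + 2.1562) = -2.1562
  grad(y) = -36.1868, v = y - alpha*grad = -1.2081
  prox(v) = soft_thresh(-1.2081, 0.0652) = -1.1429
Iteration 2: beta = 0.3333, y = -1.1429 + 0.3333*(-1.1429 + 2.1562) = -0.8051
  grad(y) = -17.2713, v = y - alpha*grad = -0.3526
  prox(v) = soft_thresh(-0.3526, 0.0652) = -0.2873
Iteration 3: beta = 0.5, y = -0.2873 + 0.5*(-0.2873 + 1.1429) = 0.1404
  grad(y) = -4.0342, v = y - alpha*grad = 0.2461
  prox(v) = soft_thresh(0.2461, 0.0652) = 0.1809
f(x_3) = 7*0.1809^2 - 6*0.1809 + 2.49*|0.1809| = -0.4059


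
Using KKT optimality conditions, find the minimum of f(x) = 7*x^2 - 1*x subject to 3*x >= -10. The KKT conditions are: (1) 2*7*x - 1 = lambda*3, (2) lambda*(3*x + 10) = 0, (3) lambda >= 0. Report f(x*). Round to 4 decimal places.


Step 1: Try lambda = 0 (constraint inactive).
Stationarity: 2*7*x - 1 = 0
x* = 1/(2*7) = 1/14 = 0.0714 (rounded; the exact value 1/14 is used below)
Check constraint: 3*0.0714 = 0.2142 >= -10 -- satisfied.
Step 2: Compute optimal value.
f(x*) = 7*(1/14)^2 - 1*(1/14) = -0.0357


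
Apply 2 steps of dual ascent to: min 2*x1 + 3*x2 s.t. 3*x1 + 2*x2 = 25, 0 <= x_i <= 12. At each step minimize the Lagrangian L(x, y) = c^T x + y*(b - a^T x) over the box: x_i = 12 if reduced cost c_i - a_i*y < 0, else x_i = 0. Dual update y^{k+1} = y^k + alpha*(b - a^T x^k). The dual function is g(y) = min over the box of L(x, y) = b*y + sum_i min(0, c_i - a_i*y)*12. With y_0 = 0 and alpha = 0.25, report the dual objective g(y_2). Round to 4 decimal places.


Dual ascent for LP: min 2*x1 + 3*x2, 3*x1 + 2*x2 = 25, 0 <= x_i <= 12
Step 1: y^k = 0.0, reduced costs: (2.0, 3.0)
  x^k = (0.0, 0.0), subgradient = b - a^T x = 25.0
  y^{k+1} = 0.0 + 0.25*25.0 = 6.25
Step 2: y^k = 6.25, reduced costs: (-16.75, -9.5)
  x^k = (12.0, 12.0), subgradient = b - a^T x = -35.0
  y^{k+1} = 6.25 + 0.25*-35.0 = -2.5
Dual objective at y_2 = -2.5: reduced costs (9.5, 8.0), box minimizer x = (0.0, 0.0)
g(y_2) = b*y + (c1 - a1*y)*x1 + (c2 - a2*y)*x2 = 25*(-2.5) + 9.5*0.0 + 8.0*0.0 = -62.5 + 0.0 + 0.0 = -62.5


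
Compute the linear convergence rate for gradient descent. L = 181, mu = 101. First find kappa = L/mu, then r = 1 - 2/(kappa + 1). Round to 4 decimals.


Step 1: Compute the condition number.
kappa = L/mu = 181/101 = 1.7921
Step 2: Compute the convergence rate.
r = 1 - 2/(kappa + 1) = 1 - 2*mu/(L + mu) = (L - mu)/(L + mu) = 80/282 = 0.2837


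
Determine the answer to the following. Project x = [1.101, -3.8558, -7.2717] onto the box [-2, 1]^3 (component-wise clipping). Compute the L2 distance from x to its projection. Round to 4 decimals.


Project each component onto [-2, 1].
clip(1.101) = 1.0, clip(-3.8558) = -2.0, clip(-7.2717) = -2.0
Projection = [1.0, -2.0, -2.0]
Squared diffs: [0.0102, 3.444, 27.7908]
Distance = sqrt(31.245) = 5.5897


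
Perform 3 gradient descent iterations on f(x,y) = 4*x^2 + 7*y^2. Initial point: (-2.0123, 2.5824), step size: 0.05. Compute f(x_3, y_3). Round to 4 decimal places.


Gradient descent on f(x,y) = 4*x^2 + 7*y^2.
Starting point: (-2.0123, 2.5824), alpha = 0.05
Step 1: grad_x = 2*4*-2.0123 = -16.0984, grad_y = 2*7*2.5824 = 36.1536
  x_1 = -2.0123 - 0.05*-16.0984 = -1.2074
  y_1 = 2.5824 - 0.05*36.1536 = 0.7747
Step 2: grad_x = 2*4*-1.2074 = -9.659, grad_y = 2*7*0.7747 = 10.8461
  x_2 = -1.2074 - 0.05*-9.659 = -0.7244
  y_2 = 0.7747 - 0.05*10.8461 = 0.2324
Step 3: grad_x = 2*4*-0.7244 = -5.7954, grad_y = 2*7*0.2324 = 3.2538
  x_3 = -0.7244 - 0.05*-5.7954 = -0.4347
  y_3 = 0.2324 - 0.05*3.2538 = 0.0697
f(-0.4347, 0.0697) = 4*(-0.4347)^2 + 7*0.0697^2 = 0.7897


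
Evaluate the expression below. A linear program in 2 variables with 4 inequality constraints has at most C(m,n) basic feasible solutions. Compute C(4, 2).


Each vertex corresponds to some choice of n active constraints out of m, so the number of vertices is at most C(m, n) = m! / (n!(m-n)!).
m = 4, n = 2
Numerator: 4 * 3
Denominator: 2! = 2
C(4, 2) = 6


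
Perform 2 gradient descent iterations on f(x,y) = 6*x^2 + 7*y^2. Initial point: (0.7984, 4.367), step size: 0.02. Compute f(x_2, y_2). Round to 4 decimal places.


Gradient descent on f(x,y) = 6*x^2 + 7*y^2.
Starting point: (0.7984, 4.367), alpha = 0.02
Step 1: grad_x = 2*6*0.7984 = 9.5808, grad_y = 2*7*4.367 = 61.138
  x_1 = 0.7984 - 0.02*9.5808 = 0.6068
  y_1 = 4.367 - 0.02*61.138 = 3.1442
Step 2: grad_x = 2*6*0.6068 = 7.2814, grad_y = 2*7*3.1442 = 44.0194
  x_2 = 0.6068 - 0.02*7.2814 = 0.4612
  y_2 = 3.1442 - 0.02*44.0194 = 2.2639
f(0.4612, 2.2639) = 6*0.4612^2 + 7*2.2639^2 = 37.1512


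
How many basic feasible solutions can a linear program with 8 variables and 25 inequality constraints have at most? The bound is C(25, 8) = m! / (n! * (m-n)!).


Each vertex corresponds to some choice of n active constraints out of m, so the number of vertices is at most C(m, n) = m! / (n!(m-n)!).
m = 25, n = 8
Numerator: 25 * 24 * 23 * 22 * 21 * 20 * 19 * 18
Denominator: 8! = 40320
C(25, 8) = 1081575


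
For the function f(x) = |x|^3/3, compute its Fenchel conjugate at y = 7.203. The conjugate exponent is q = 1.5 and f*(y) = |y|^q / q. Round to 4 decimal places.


The conjugate exponent q satisfies 1/p + 1/q = 1.
p = 3, so q = 3/(3 - 1) = 1.5
|y|^q = 7.203^1.5 = 19.3317
f*(7.203) = 19.3317 / 1.5 = 12.8878


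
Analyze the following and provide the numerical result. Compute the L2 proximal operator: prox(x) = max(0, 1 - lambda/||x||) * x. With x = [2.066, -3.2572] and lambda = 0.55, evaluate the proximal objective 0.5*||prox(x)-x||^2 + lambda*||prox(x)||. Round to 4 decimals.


Step 1: Compute ||x||.
||x|| = 3.8572
Step 2: Compute scaling factor.
scale = max(0, 1 - 0.55/3.8572) = 0.8574
Step 3: prox(x) = [1.7714, -2.7927]
||prox(x)|| = 3.3072
Step 4: Proximal objective.
0.5*||prox-x||^2 = 0.1513
lambda*||prox|| = 1.819
Total = 1.9702


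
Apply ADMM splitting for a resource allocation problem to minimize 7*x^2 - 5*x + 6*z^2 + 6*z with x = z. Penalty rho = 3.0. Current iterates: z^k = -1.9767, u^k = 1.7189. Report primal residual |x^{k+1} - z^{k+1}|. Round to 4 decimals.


ADMM iteration with rho = 3.0, z^k = -1.9767, u^k = 1.7189
Step 1: x-update.
Minimize 7*x^2 - 5*x + (3.0/2)*(x + 1.9767 + 1.7189)^2
FOC: (2*7 + 3.0)*x = 5 + 3.0*(-1.9767 - 1.7189)
x^{k+1} = -0.358
Step 2: z-update.
Minimize 6*z^2 + 6*z + (3.0/2)*(-0.358 - z + 1.7189)^2
FOC: (2*6 + 3.0)*z = -6 + 3.0*(-0.358 + 1.7189)
z^{k+1} = -0.1278
Step 3: u-update.
u^{k+1} = 1.7189 - 0.358 + 0.1278 = 1.4887
Step 4: Primal residual = |-0.358 + 0.1278| = 0.2302


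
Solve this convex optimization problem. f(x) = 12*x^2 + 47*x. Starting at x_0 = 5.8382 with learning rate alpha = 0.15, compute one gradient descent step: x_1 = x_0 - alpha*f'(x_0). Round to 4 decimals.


We compute the gradient at x_0 and apply the update.
f'(x) = 24*x + 47
f'(5.8382) = 24*5.8382 + 47 = 187.1168
x_1 = 5.8382 - 0.15*187.1168 = -22.2293


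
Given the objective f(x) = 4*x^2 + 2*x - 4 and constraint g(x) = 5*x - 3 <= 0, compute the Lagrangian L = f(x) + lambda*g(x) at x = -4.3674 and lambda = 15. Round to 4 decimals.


Step 1: Evaluate f(x).
f(-4.3674) = 4*(-4.3674)^2 + 2*(-4.3674) - 4 = 63.5619
Step 2: Evaluate g(x).
g(-4.3674) = 5*-4.3674 - 3 = -24.837
Step 3: Compute Lagrangian.
L = 63.5619 + 15*-24.837 = -308.9931


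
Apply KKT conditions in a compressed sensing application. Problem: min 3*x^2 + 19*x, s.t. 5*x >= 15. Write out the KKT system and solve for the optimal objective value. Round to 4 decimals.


Step 1: Try lambda = 0 (constraint inactive).
x_unc = -19/(2*3) = -3.1667
Check: 5*-3.1667 = -15.8335 < 15 -- violated!
Step 2: Constraint must be active: 5*x = 15
x* = 15/5 = 3.0
lambda = (2*3*3.0 + 19)/5 = 7.4
Step 3: Compute optimal value.
f(x*) = 3*3.0^2 + 19*3.0 = 84.0


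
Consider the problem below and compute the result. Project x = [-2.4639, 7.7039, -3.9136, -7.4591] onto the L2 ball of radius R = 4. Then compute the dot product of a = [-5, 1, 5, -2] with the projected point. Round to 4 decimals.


Step 1: Compute ||x|| (intermediates to 6 decimals).
||x|| = sqrt((-2.4639)^2 + 7.7039^2 + (-3.9136)^2 + (-7.4591)^2) = 11.677984
Step 2: Project.
Since ||x|| > R, scale = R/||x|| = 4/11.677984 = 0.342525, proj(x) = scale * x
proj(x) = [-0.843947, 2.638778, -1.340506, -2.554928]
Step 3: Dot product.
a^T * proj(x) = -5*(-0.843947) + 1*2.638778 + 5*(-1.340506) - 2*(-2.554928) = 5.2658


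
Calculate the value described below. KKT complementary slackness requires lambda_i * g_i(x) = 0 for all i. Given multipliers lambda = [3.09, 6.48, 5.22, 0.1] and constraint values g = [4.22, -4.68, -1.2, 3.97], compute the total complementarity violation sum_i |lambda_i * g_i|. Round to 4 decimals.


KKT complementary slackness check:
lambda_1 * g_1 = 3.09 * 4.22 = 13.0398
lambda_2 * g_2 = 6.48 * -4.68 = -30.3264
lambda_3 * g_3 = 5.22 * -1.2 = -6.264
lambda_4 * g_4 = 0.1 * 3.97 = 0.397
Total violation = 13.0398 + 30.3264 + 6.264 + 0.397 = 50.0272


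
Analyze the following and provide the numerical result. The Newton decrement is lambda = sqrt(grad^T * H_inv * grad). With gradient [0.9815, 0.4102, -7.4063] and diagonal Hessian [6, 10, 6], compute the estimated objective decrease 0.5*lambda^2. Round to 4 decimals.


Step 1: H is diagonal, so H^(-1) * g = [0.1636, 0.041, -1.2344].
Step 2: g^T H^(-1) g = sum_i g_i^2 / H_ii
  = (0.9815)^2/6 + (0.4102)^2/10 + (-7.4063)^2/6
  = 0.1606 + 0.0168 + 9.1422 = 9.3196
Step 3: Objective decrease = 0.5 * g^T H^(-1) g = 4.6598


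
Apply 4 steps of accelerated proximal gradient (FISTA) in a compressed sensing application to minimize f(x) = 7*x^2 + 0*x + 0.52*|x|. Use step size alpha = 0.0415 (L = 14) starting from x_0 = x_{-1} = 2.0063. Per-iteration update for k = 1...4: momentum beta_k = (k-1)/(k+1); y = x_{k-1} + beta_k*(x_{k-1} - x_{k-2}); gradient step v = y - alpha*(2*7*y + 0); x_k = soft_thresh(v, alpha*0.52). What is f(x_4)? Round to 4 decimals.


FISTA on f(x) = 7*x^2 + 0*x + 0.52*|x|
L = 14, alpha = 0.0415
Iteration 1: beta = 0.0, y = 2.0063 + 0.0*(2.0063 - 2.0063) = 2.0063
  grad(y) = 28.0882, v = y - alpha*grad = 0.8406
  prox(v) = soft_thresh(0.8406, 0.0216) = 0.8191
Iteration 2: beta = 0.3333, y = 0.8191 + 0.3333*(0.8191 - 2.0063) = 0.4233
  grad(y) = 5.9264, v = y - alpha*grad = 0.1774
  prox(v) = soft_thresh(0.1774, 0.0216) = 0.1558
Iteration 3: beta = 0.5, y = 0.1558 + 0.5*(0.1558 - 0.8191) = -0.1758
  grad(y) = -2.4619, v = y - alpha*grad = -0.0737
  prox(v) = soft_thresh(-0.0737, 0.0216) = -0.0521
Iteration 4: beta = 0.6, y = -0.0521 + 0.6*(-0.0521 - 0.1558) = -0.1768
  grad(y) = -2.4757, v = y - alpha*grad = -0.0741
  prox(v) = soft_thresh(-0.0741, 0.0216) = -0.0525
f(x_4) = 7*(-0.0525)^2 + 0*(-0.0525) + 0.52*|-0.0525| = 0.0466


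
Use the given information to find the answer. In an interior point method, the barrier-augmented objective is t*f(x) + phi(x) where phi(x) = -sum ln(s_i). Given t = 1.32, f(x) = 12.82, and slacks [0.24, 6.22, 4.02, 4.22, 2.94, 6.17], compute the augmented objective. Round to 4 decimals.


Step 1: Compute log-barrier.
ln values: [-1.4271, 1.8278, 1.3913, 1.4398, 1.0784, 1.8197]
phi = -(-1.4271 + 1.8278 + 1.3913 + 1.4398 + 1.0784 + 1.8197) = -6.1299
Step 2: Compute augmented objective.
t*f(x) = 1.32*12.82 = 16.9224
Total = 16.9224 - 6.1299 = 10.7925


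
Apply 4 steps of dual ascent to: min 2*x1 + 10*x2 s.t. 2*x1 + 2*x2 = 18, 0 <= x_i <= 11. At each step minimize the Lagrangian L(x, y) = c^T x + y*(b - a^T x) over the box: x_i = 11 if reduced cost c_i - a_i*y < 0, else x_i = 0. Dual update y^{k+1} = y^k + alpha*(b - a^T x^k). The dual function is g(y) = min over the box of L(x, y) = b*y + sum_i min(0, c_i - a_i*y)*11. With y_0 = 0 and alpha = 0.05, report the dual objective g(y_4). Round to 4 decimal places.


Dual ascent for LP: min 2*x1 + 10*x2, 2*x1 + 2*x2 = 18, 0 <= x_i <= 11
Step 1: y^k = 0.0, reduced costs: (2.0, 10.0)
  x^k = (0.0, 0.0), subgradient = b - a^T x = 18.0
  y^{k+1} = 0.0 + 0.05*18.0 = 0.9
Step 2: y^k = 0.9, reduced costs: (0.2, 8.2)
  x^k = (0.0, 0.0), subgradient = b - a^T x = 18.0
  y^{k+1} = 0.9 + 0.05*18.0 = 1.8
Step 3: y^k = 1.8, reduced costs: (-1.6, 6.4)
  x^k = (11.0, 0.0), subgradient = b - a^T x = -4.0
  y^{k+1} = 1.8 + 0.05*-4.0 = 1.6
Step 4: y^k = 1.6, reduced costs: (-1.2, 6.8)
  x^k = (11.0, 0.0), subgradient = b - a^T x = -4.0
  y^{k+1} = 1.6 + 0.05*-4.0 = 1.4
Dual objective at y_4 = 1.4: reduced costs (-0.8, 7.2), box minimizer x = (11.0, 0.0)
g(y_4) = b*y + (c1 - a1*y)*x1 + (c2 - a2*y)*x2 = 18*1.4 + (-0.8)*11.0 + 7.2*0.0 = 25.2 - 8.8 + 0.0 = 16.4


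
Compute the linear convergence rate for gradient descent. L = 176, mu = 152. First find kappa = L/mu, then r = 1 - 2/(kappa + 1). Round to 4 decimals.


Step 1: Compute the condition number.
kappa = L/mu = 176/152 = 1.1579
Step 2: Compute the convergence rate.
r = 1 - 2/(kappa + 1) = 1 - 2*mu/(L + mu) = (L - mu)/(L + mu) = 24/328 = 0.0732


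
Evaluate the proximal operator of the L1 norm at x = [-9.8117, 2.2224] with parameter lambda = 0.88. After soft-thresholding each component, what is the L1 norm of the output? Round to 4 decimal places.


Soft-thresholding with lambda = 0.88:
prox(-9.8117) = sign(-9.8117)*max(|-9.8117| - 0.88, 0) = -8.9317
prox(2.2224) = sign(2.2224)*max(|2.2224| - 0.88, 0) = 1.3424
prox(x) = [-8.9317, 1.3424]
||prox(x)||_1 = 8.9317 + 1.3424 = 10.2741


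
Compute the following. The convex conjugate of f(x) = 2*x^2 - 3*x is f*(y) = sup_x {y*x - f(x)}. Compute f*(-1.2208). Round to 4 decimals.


f*(y) = sup_x {y*x - a*x^2 - b*x} = sup_x {(y-b)*x - a*x^2}
FOC: (y - b) - 2a*x = 0 => x* = (y - b)/(2a)
x* = (-1.2208 + 3)/(2*2) = 0.4448
f*(-1.2208) = (y-b)^2/(4a) = (-1.2208 + 3)^2/(4*2)
= 3.1656/8 = 0.3957


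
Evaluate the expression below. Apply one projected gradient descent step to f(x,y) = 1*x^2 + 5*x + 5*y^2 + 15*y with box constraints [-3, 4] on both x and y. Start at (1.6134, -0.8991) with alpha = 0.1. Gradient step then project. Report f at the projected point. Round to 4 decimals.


Step 1: Compute gradient at (1.6134, -0.8991).
grad_x = 2*1*1.6134 + 5 = 8.2268
grad_y = 2*5*-0.8991 + 15 = 6.009
Step 2: Gradient step.
x_raw = 1.6134 - 0.1*8.2268 = 0.7907
y_raw = -0.8991 - 0.1*6.009 = -1.5
Step 3: Project onto [-3, 4].
x_proj = clip(0.7907) = 0.7907
y_proj = clip(-1.5) = -1.5
Step 4: Evaluate f.
f(0.7907, -1.5) = -6.6712


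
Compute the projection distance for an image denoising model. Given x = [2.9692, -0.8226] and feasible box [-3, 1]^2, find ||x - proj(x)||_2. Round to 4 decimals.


Project each component onto [-3, 1].
clip(2.9692) = 1.0, clip(-0.8226) = -0.8226
Projection = [1.0, -0.8226]
Squared diffs: [3.8777, 0.0]
Distance = sqrt(3.8777) = 1.9692


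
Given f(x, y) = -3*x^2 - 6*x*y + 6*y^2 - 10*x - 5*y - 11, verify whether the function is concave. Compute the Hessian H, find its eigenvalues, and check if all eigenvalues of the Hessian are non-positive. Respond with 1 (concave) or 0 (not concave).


The Hessian of f(x,y) = -3*x^2 - 6*x*y + 6*y^2 - 10*x - 5*y - 11 is:
H = [[-6, -6], [-6, 12]]
Trace = -6 + 12 = 6
Determinant = -6*12 - (-6)^2 = -108
Discriminant = (6)^2 - 4*-108 = 468.0
Eigenvalues: lambda_1 = -7.8167, lambda_2 = 13.8167
The function is not concave.

0


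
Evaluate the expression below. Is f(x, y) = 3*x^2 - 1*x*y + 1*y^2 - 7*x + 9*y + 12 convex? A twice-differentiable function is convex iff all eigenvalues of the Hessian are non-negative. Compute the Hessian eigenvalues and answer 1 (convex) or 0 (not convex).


The Hessian of f(x,y) = 3*x^2 - 1*x*y + 1*y^2 - 7*x + 9*y + 12 is:
H = [[6, -1], [-1, 2]]
Trace = 6 + 2 = 8
Determinant = 6*2 - (-1)^2 = 11
Discriminant = (8)^2 - 4*11 = 20.0
Eigenvalues: lambda_1 = 1.7639, lambda_2 = 6.2361
The function is convex.

1


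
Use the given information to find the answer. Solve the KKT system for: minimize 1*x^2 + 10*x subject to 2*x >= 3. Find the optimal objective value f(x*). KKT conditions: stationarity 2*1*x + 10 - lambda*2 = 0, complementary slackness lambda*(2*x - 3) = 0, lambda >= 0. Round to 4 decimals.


Step 1: Try lambda = 0 (constraint inactive).
x_unc = -10/(2*1) = -5.0
Check: 2*-5.0 = -10.0 < 3 -- violated!
Step 2: Constraint must be active: 2*x = 3
x* = 3/2 = 1.5
lambda = (2*1*1.5 + 10)/2 = 6.5
Step 3: Compute optimal value.
f(x*) = 1*1.5^2 + 10*1.5 = 17.25


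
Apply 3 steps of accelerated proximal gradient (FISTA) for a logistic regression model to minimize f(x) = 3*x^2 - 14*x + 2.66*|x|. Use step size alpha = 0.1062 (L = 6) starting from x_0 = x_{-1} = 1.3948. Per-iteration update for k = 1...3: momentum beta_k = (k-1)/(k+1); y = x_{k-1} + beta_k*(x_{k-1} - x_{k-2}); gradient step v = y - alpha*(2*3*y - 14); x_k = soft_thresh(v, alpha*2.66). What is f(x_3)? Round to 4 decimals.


FISTA on f(x) = 3*x^2 - 14*x + 2.66*|x|
L = 6, alpha = 0.1062
Iteration 1: beta = 0.0, y = 1.3948 + 0.0*(1.3948 - 1.3948) = 1.3948
  grad(y) = -5.6312, v = y - alpha*grad = 1.9928
  prox(v) = soft_thresh(1.9928, 0.2825) = 1.7103
Iteration 2: beta = 0.3333, y = 1.7103 + 0.3333*(1.7103 - 1.3948) = 1.8155
  grad(y) = -3.1069, v = y - alpha*grad = 2.1455
  prox(v) = soft_thresh(2.1455, 0.2825) = 1.863
Iteration 3: beta = 0.5, y = 1.863 + 0.5*(1.863 - 1.7103) = 1.9393
  grad(y) = -2.3642, v = y - alpha*grad = 2.1904
  prox(v) = soft_thresh(2.1904, 0.2825) = 1.9079
f(x_3) = 3*1.9079^2 - 14*1.9079 + 2.66*|1.9079| = -10.7153


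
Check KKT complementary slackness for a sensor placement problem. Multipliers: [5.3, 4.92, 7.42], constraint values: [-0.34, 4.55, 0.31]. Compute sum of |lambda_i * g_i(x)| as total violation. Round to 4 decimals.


KKT complementary slackness check:
lambda_1 * g_1 = 5.3 * -0.34 = -1.802
lambda_2 * g_2 = 4.92 * 4.55 = 22.386
lambda_3 * g_3 = 7.42 * 0.31 = 2.3002
Total violation = 1.802 + 22.386 + 2.3002 = 26.4882


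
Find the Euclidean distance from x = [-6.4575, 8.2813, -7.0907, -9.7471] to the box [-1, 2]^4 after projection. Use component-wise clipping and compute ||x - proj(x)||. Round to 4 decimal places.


Project each component onto [-1, 2].
clip(-6.4575) = -1.0, clip(8.2813) = 2.0, clip(-7.0907) = -1.0, clip(-9.7471) = -1.0
Projection = [-1.0, 2.0, -1.0, -1.0]
Squared diffs: [29.7843, 39.4547, 37.0966, 76.5118]
Distance = sqrt(182.8474) = 13.5221


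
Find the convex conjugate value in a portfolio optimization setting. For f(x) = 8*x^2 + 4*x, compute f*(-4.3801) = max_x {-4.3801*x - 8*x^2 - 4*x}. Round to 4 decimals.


f*(y) = sup_x {y*x - a*x^2 - b*x} = sup_x {(y-b)*x - a*x^2}
FOC: (y - b) - 2a*x = 0 => x* = (y - b)/(2a)
x* = (-4.3801 - 4)/(2*8) = -0.5238
f*(-4.3801) = (y-b)^2/(4a) = (-4.3801 - 4)^2/(4*8)
= 70.2261/32 = 2.1946


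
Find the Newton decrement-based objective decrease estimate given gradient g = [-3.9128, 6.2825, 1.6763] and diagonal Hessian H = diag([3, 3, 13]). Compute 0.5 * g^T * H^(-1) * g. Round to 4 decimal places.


Step 1: H is diagonal, so H^(-1) * g = [-1.3043, 2.0942, 0.1289].
Step 2: g^T H^(-1) g = sum_i g_i^2 / H_ii
  = (-3.9128)^2/3 + (6.2825)^2/3 + (1.6763)^2/13
  = 5.1033 + 13.1566 + 0.2162 = 18.4761
Step 3: Objective decrease = 0.5 * g^T H^(-1) g = 9.238


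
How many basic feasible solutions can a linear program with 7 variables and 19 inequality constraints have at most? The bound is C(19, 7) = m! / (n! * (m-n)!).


Each vertex corresponds to some choice of n active constraints out of m, so the number of vertices is at most C(m, n) = m! / (n!(m-n)!).
m = 19, n = 7
Numerator: 19 * 18 * 17 * 16 * 15 * 14 * 13
Denominator: 7! = 5040
C(19, 7) = 50388


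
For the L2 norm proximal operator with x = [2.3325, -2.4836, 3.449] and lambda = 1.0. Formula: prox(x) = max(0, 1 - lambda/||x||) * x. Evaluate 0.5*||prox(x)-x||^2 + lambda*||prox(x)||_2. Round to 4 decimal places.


Step 1: Compute ||x||.
||x|| = 4.8481
Step 2: Compute scaling factor.
scale = max(0, 1 - 1.0/4.8481) = 0.7937
Step 3: prox(x) = [1.8514, -1.9713, 2.7376]
||prox(x)|| = 3.8481
Step 4: Proximal objective.
0.5*||prox-x||^2 = 0.5
lambda*||prox|| = 3.8481
Total = 4.3481


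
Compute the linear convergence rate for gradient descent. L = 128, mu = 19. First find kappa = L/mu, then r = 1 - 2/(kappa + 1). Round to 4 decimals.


Step 1: Compute the condition number.
kappa = L/mu = 128/19 = 6.7368
Step 2: Compute the convergence rate.
r = 1 - 2/(kappa + 1) = 1 - 2*mu/(L + mu) = (L - mu)/(L + mu) = 109/147 = 0.7415


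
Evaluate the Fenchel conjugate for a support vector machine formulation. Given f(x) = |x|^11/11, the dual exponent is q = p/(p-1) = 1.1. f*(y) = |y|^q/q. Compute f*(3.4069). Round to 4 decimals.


The conjugate exponent q satisfies 1/p + 1/q = 1.
p = 11, so q = 11/(11 - 1) = 1.1
|y|^q = 3.4069^1.1 = 3.8512
f*(3.4069) = 3.8512 / 1.1 = 3.5011


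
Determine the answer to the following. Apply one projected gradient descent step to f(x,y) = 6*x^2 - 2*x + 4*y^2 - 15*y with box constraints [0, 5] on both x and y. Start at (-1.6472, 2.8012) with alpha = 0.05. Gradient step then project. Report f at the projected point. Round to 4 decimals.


Step 1: Compute gradient at (-1.6472, 2.8012).
grad_x = 2*6*-1.6472 - 2 = -21.7664
grad_y = 2*4*2.8012 - 15 = 7.4096
Step 2: Gradient step.
x_raw = -1.6472 - 0.05*-21.7664 = -0.5589
y_raw = 2.8012 - 0.05*7.4096 = 2.4307
Step 3: Project onto [0, 5].
x_proj = clip(-0.5589) = 0.0
y_proj = clip(2.4307) = 2.4307
Step 4: Evaluate f.
f(0.0, 2.4307) = -12.8272


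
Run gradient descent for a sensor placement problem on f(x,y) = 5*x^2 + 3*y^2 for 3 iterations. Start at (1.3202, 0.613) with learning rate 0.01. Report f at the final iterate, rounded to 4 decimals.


Gradient descent on f(x,y) = 5*x^2 + 3*y^2.
Starting point: (1.3202, 0.613), alpha = 0.01
Step 1: grad_x = 2*5*1.3202 = 13.202, grad_y = 2*3*0.613 = 3.678
  x_1 = 1.3202 - 0.01*13.202 = 1.1882
  y_1 = 0.613 - 0.01*3.678 = 0.5762
Step 2: grad_x = 2*5*1.1882 = 11.8818, grad_y = 2*3*0.5762 = 3.4573
  x_2 = 1.1882 - 0.01*11.8818 = 1.0694
  y_2 = 0.5762 - 0.01*3.4573 = 0.5416
Step 3: grad_x = 2*5*1.0694 = 10.6936, grad_y = 2*3*0.5416 = 3.2499
  x_3 = 1.0694 - 0.01*10.6936 = 0.9624
  y_3 = 0.5416 - 0.01*3.2499 = 0.5091
f(0.9624, 0.5091) = 5*0.9624^2 + 3*0.5091^2 = 5.409


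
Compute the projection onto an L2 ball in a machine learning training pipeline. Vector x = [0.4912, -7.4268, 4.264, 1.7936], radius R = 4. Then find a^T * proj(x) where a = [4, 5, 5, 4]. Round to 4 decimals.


Step 1: Compute ||x|| (intermediates to 6 decimals).
||x|| = sqrt(0.4912^2 + (-7.4268)^2 + 4.264^2 + 1.7936^2) = 8.763409
Step 2: Project.
Since ||x|| > R, scale = R/||x|| = 4/8.763409 = 0.456443, proj(x) = scale * x
proj(x) = [0.224205, -3.389911, 1.946273, 0.818676]
Step 3: Dot product.
a^T * proj(x) = 4*0.224205 + 5*(-3.389911) + 5*1.946273 + 4*0.818676 = -3.0467


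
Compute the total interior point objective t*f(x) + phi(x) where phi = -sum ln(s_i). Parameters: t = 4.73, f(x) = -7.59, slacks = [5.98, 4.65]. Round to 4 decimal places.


Step 1: Compute log-barrier.
ln values: [1.7884, 1.5369]
phi = -(1.7884 + 1.5369) = -3.3253
Step 2: Compute augmented objective.
t*f(x) = 4.73*-7.59 = -35.9007
Total = -35.9007 - 3.3253 = -39.226


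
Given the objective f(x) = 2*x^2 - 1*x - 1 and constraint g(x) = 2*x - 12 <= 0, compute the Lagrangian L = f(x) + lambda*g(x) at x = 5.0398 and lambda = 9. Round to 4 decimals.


Step 1: Evaluate f(x).
f(5.0398) = 2*5.0398^2 - 1*5.0398 - 1 = 44.7594
Step 2: Evaluate g(x).
g(5.0398) = 2*5.0398 - 12 = -1.9204
Step 3: Compute Lagrangian.
L = 44.7594 + 9*-1.9204 = 27.4758


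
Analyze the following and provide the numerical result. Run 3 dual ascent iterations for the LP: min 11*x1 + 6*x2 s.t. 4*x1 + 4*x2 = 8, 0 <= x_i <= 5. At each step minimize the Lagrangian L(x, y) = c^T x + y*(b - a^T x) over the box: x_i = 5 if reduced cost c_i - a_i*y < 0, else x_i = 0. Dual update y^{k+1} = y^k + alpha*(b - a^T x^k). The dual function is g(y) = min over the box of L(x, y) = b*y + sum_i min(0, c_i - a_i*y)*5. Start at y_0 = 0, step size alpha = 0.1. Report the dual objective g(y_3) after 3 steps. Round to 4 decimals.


Dual ascent for LP: min 11*x1 + 6*x2, 4*x1 + 4*x2 = 8, 0 <= x_i <= 5
Step 1: y^k = 0.0, reduced costs: (11.0, 6.0)
  x^k = (0.0, 0.0), subgradient = b - a^T x = 8.0
  y^{k+1} = 0.0 + 0.1*8.0 = 0.8
Step 2: y^k = 0.8, reduced costs: (7.8, 2.8)
  x^k = (0.0, 0.0), subgradient = b - a^T x = 8.0
  y^{k+1} = 0.8 + 0.1*8.0 = 1.6
Step 3: y^k = 1.6, reduced costs: (4.6, -0.4)
  x^k = (0.0, 5.0), subgradient = b - a^T x = -12.0
  y^{k+1} = 1.6 + 0.1*-12.0 = 0.4
Dual objective at y_3 = 0.4: reduced costs (9.4, 4.4), box minimizer x = (0.0, 0.0)
g(y_3) = b*y + (c1 - a1*y)*x1 + (c2 - a2*y)*x2 = 8*0.4 + 9.4*0.0 + 4.4*0.0 = 3.2 + 0.0 + 0.0 = 3.2


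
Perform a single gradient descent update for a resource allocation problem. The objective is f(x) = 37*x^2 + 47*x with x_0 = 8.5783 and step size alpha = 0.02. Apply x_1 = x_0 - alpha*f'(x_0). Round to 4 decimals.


We compute the gradient at x_0 and apply the update.
f'(x) = 74*x + 47
f'(8.5783) = 74*8.5783 + 47 = 681.7942
x_1 = 8.5783 - 0.02*681.7942 = -5.0576


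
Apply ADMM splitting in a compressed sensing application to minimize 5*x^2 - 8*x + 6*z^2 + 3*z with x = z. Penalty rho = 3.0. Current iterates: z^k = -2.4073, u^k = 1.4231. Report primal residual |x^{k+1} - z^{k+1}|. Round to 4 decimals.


ADMM iteration with rho = 3.0, z^k = -2.4073, u^k = 1.4231
Step 1: x-update.
Minimize 5*x^2 - 8*x + (3.0/2)*(x + 2.4073 + 1.4231)^2
FOC: (2*5 + 3.0)*x = 8 + 3.0*(-2.4073 - 1.4231)
x^{k+1} = -0.2686
Step 2: z-update.
Minimize 6*z^2 + 3*z + (3.0/2)*(-0.2686 - z + 1.4231)^2
FOC: (2*6 + 3.0)*z = -3 + 3.0*(-0.2686 + 1.4231)
z^{k+1} = 0.0309
Step 3: u-update.
u^{k+1} = 1.4231 - 0.2686 - 0.0309 = 1.1236
Step 4: Primal residual = |-0.2686 - 0.0309| = 0.2995


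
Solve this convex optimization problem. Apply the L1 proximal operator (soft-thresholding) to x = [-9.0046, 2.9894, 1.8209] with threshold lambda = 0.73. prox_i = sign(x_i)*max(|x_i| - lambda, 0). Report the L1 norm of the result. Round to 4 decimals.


Soft-thresholding with lambda = 0.73:
prox(-9.0046) = sign(-9.0046)*max(|-9.0046| - 0.73, 0) = -8.2746
prox(2.9894) = sign(2.9894)*max(|2.9894| - 0.73, 0) = 2.2594
prox(1.8209) = sign(1.8209)*max(|1.8209| - 0.73, 0) = 1.0909
prox(x) = [-8.2746, 2.2594, 1.0909]
||prox(x)||_1 = 8.2746 + 2.2594 + 1.0909 = 11.6249


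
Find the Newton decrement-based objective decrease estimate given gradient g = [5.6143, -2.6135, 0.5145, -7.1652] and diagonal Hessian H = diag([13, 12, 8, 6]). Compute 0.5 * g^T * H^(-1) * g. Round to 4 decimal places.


Step 1: H is diagonal, so H^(-1) * g = [0.4319, -0.2178, 0.0643, -1.1942].
Step 2: g^T H^(-1) g = sum_i g_i^2 / H_ii
  = (5.6143)^2/13 + (-2.6135)^2/12 + (0.5145)^2/8 + (-7.1652)^2/6
  = 2.4246 + 0.5692 + 0.0331 + 8.5567 = 11.5836
Step 3: Objective decrease = 0.5 * g^T H^(-1) g = 5.7918
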